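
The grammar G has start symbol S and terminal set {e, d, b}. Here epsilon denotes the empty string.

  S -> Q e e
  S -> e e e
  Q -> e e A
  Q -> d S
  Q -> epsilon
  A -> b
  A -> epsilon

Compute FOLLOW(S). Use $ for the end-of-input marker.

FIRST(Q) = {epsilon, d, e}
FIRST(A) = {epsilon, b}
FIRST(S) = {d, e}  (via Q e e)
FOLLOW(S) includes $ since S is the start symbol.
FOLLOW(Q): in S->Q e e, Q is followed by e e with FIRST {e}. Thus FOLLOW(Q) = {e}.
FOLLOW(S): in Q->d S, the suffix after S is empty, so FOLLOW(S) ⊇ FOLLOW(Q) = {e}. Thus FOLLOW(S) = {$, e}.
FOLLOW(A): in Q->e e A, the suffix after A is empty, so FOLLOW(A) ⊇ FOLLOW(Q) = {e}. Thus FOLLOW(A) = {e}.

{$, e}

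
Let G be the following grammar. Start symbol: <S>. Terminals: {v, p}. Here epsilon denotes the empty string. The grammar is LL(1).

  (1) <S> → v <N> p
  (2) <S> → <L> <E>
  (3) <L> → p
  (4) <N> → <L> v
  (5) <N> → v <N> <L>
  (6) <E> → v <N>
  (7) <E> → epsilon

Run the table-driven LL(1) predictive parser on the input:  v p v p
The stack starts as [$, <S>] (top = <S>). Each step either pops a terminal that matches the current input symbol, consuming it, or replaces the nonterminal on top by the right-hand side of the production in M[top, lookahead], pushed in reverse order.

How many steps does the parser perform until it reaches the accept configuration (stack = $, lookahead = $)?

7

step 1: stack=$ <S>  input=v p v p $  — expand <S> → v <N> p
step 2: stack=$ p <N> v  input=v p v p $  — match v
step 3: stack=$ p <N>  input=p v p $  — expand <N> → <L> v
step 4: stack=$ p v <L>  input=p v p $  — expand <L> → p
step 5: stack=$ p v p  input=p v p $  — match p
step 6: stack=$ p v  input=v p $  — match v
step 7: stack=$ p  input=p $  — match p
Accept reached after 7 steps.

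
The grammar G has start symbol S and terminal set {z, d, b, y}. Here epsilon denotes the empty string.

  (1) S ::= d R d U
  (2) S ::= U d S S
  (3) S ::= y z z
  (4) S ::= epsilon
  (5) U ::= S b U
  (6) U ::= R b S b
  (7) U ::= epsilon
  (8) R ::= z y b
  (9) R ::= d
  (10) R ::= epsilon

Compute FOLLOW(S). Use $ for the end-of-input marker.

FIRST(R) = {epsilon, d, z}
FIRST(S) = {epsilon, b, d, y, z}  (via U d S S)
FIRST(U) = {epsilon, b, d, y, z}  (via S b U, R b S b)
FOLLOW(S) includes $ since S is the start symbol.
FOLLOW(S): in S::=U d S S (occurrence 1), S is followed by S with FIRST {epsilon, b, d, y, z}; in S::=U d S S (occurrence 1), the suffix after S is nullable (adds nothing new); in S::=U d S S (occurrence 2), the suffix after S is empty (adds nothing new); in U::=S b U, S is followed by b U with FIRST {b}; in U::=R b S b, S is followed by b with FIRST {b}. Thus FOLLOW(S) = {$, b, d, y, z}.
FOLLOW(U): in S::=d R d U, the suffix after U is empty, so FOLLOW(U) ⊇ FOLLOW(S) = {$, b, d, y, z}; in S::=U d S S, U is followed by d S S with FIRST {d}; in U::=S b U, the suffix after U is empty (adds nothing new). Thus FOLLOW(U) = {$, b, d, y, z}.
FOLLOW(R): in S::=d R d U, R is followed by d U with FIRST {d}; in U::=R b S b, R is followed by b S b with FIRST {b}. Thus FOLLOW(R) = {b, d}.

{$, b, d, y, z}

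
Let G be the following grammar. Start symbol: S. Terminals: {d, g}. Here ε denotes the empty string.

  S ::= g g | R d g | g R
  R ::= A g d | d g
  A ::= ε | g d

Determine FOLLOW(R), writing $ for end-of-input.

{$, d}

FIRST(A): from A::=ε we get {ε}; from A::=g d we get {g}. So FIRST(A) = {ε, g}.
FIRST(R): from R::=A g d we get {g}; from R::=d g we get {d}. So FIRST(R) = {d, g}.
FIRST(S): from S::=g g we get {g}; from S::=R d g we get {d, g}; from S::=g R we get {g}. So FIRST(S) = {d, g}.
FOLLOW(S) includes $ since S is the start symbol.
FOLLOW(S): S appears on no right-hand side. Thus FOLLOW(S) = {$}.
FOLLOW(R): in S::=R d g, R is followed by d g with FIRST {d}; in S::=g R, the suffix after R is empty, so FOLLOW(R) ⊇ FOLLOW(S) = {$}. Thus FOLLOW(R) = {$, d}.
FOLLOW(A): in R::=A g d, A is followed by g d with FIRST {g}. Thus FOLLOW(A) = {g}.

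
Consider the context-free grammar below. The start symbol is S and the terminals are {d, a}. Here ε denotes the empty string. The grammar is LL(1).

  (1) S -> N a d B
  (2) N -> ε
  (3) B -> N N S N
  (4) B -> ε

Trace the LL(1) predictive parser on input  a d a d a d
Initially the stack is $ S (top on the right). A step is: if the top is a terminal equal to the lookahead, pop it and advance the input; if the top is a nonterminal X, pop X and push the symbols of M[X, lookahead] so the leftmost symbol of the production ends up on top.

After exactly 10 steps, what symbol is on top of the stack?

      Stack        Input          Action
   1  $ S          a d a d a d $  expand S -> N a d B
   2  $ B d a N    a d a d a d $  expand N -> ε
   3  $ B d a      a d a d a d $  match a
   4  $ B d        d a d a d $    match d
   5  $ B          a d a d $      expand B -> N N S N
   6  $ N S N N    a d a d $      expand N -> ε
   7  $ N S N      a d a d $      expand N -> ε
   8  $ N S        a d a d $      expand S -> N a d B
   9  $ N B d a N  a d a d $      expand N -> ε
  10  $ N B d a    a d a d $      match a
Stack after step 10: $ N B d (top = d).

d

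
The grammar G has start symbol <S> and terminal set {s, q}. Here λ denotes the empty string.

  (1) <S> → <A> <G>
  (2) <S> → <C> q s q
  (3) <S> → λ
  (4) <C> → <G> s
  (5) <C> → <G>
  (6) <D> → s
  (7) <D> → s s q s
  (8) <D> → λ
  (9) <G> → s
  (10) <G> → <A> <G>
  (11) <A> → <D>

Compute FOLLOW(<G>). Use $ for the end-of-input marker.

FIRST(<D>) = {λ, s}
FIRST(<A>) = {λ, s}  (via <D>)
FIRST(<G>) = {s}  (via <A> <G>)
FIRST(<C>) = {s}  (via <G> s, <G>)
FIRST(<S>) = {λ, s}  (via <A> <G>, <C> q s q)
FOLLOW(<S>) includes $ since <S> is the start symbol.
FOLLOW(<S>): <S> appears on no right-hand side. Thus FOLLOW(<S>) = {$}.
FOLLOW(<C>): in <S>→<C> q s q, <C> is followed by q s q with FIRST {q}. Thus FOLLOW(<C>) = {q}.
FOLLOW(<G>): in <S>→<A> <G>, the suffix after <G> is empty, so FOLLOW(<G>) ⊇ FOLLOW(<S>) = {$}; in <C>→<G> s, <G> is followed by s with FIRST {s}; in <C>→<G>, the suffix after <G> is empty, so FOLLOW(<G>) ⊇ FOLLOW(<C>) = {q}; in <G>→<A> <G>, the suffix after <G> is empty (adds nothing new). Thus FOLLOW(<G>) = {$, q, s}.
FOLLOW(<A>): in <S>→<A> <G>, <A> is followed by <G> with FIRST {s}; in <G>→<A> <G>, <A> is followed by <G> with FIRST {s}. Thus FOLLOW(<A>) = {s}.
FOLLOW(<D>): in <A>→<D>, the suffix after <D> is empty, so FOLLOW(<D>) ⊇ FOLLOW(<A>) = {s}. Thus FOLLOW(<D>) = {s}.

{$, q, s}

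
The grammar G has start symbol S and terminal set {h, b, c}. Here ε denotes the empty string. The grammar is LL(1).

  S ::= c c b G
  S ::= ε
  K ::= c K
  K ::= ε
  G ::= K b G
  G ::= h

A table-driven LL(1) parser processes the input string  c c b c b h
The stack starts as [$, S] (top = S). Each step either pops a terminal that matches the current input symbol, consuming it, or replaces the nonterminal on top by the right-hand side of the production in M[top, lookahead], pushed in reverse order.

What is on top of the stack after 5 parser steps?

K

step 1: stack=$ S  input=c c b c b h $  — expand S ::= c c b G
step 2: stack=$ G b c c  input=c c b c b h $  — match c
step 3: stack=$ G b c  input=c b c b h $  — match c
step 4: stack=$ G b  input=b c b h $  — match b
step 5: stack=$ G  input=c b h $  — expand G ::= K b G
Stack after step 5: $ G b K (top = K).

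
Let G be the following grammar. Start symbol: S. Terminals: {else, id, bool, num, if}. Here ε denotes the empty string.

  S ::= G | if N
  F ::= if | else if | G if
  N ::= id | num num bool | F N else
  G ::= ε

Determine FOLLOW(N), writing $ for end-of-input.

FIRST(G) = {ε}
FIRST(S) = {ε, if}  (via G)
FIRST(F) = {else, if}  (via G if)
FIRST(N) = {else, id, if, num}  (via F N else)
FOLLOW(S) includes $ since S is the start symbol.
FOLLOW(S): S appears on no right-hand side. Thus FOLLOW(S) = {$}.
FOLLOW(F): in N::=F N else, F is followed by N else with FIRST {else, id, if, num}. Thus FOLLOW(F) = {else, id, if, num}.
FOLLOW(N): in S::=if N, the suffix after N is empty, so FOLLOW(N) ⊇ FOLLOW(S) = {$}; in N::=F N else, N is followed by else with FIRST {else}. Thus FOLLOW(N) = {$, else}.
FOLLOW(G): in S::=G, the suffix after G is empty, so FOLLOW(G) ⊇ FOLLOW(S) = {$}; in F::=G if, G is followed by if with FIRST {if}. Thus FOLLOW(G) = {$, if}.

{$, else}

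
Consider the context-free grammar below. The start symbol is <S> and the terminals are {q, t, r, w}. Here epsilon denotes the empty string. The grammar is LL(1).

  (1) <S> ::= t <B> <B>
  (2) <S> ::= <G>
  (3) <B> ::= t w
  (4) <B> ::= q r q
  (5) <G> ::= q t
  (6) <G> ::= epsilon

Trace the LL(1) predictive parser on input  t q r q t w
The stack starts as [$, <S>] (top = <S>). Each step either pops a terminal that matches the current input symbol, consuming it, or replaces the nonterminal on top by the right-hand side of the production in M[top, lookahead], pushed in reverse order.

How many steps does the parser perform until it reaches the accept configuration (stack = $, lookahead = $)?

9

step 1: stack=$ <S>  input=t q r q t w $  — expand <S> ::= t <B> <B>
step 2: stack=$ <B> <B> t  input=t q r q t w $  — match t
step 3: stack=$ <B> <B>  input=q r q t w $  — expand <B> ::= q r q
step 4: stack=$ <B> q r q  input=q r q t w $  — match q
step 5: stack=$ <B> q r  input=r q t w $  — match r
step 6: stack=$ <B> q  input=q t w $  — match q
step 7: stack=$ <B>  input=t w $  — expand <B> ::= t w
step 8: stack=$ w t  input=t w $  — match t
step 9: stack=$ w  input=w $  — match w
Accept reached after 9 steps.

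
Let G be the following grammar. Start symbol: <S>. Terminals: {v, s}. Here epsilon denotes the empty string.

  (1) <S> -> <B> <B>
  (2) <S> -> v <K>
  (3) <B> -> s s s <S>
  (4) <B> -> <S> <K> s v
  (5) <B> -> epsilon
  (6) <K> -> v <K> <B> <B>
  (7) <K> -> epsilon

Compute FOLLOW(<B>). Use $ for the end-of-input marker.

{$, s, v}

FIRST(<K>): from <K>->v <K> <B> <B> we get {v}; from <K>->epsilon we get {epsilon}. So FIRST(<K>) = {epsilon, v}.
FIRST(<S>): from <S>-><B> <B> we get {epsilon, s, v}; from <S>->v <K> we get {v}. So FIRST(<S>) = {epsilon, s, v}.
FIRST(<B>): from <B>->s s s <S> we get {s}; from <B>-><S> <K> s v we get {s, v}; from <B>->epsilon we get {epsilon}. So FIRST(<B>) = {epsilon, s, v}.
FOLLOW(<S>) includes $ since <S> is the start symbol.
FOLLOW(<S>): in <B>->s s s <S>, the suffix after <S> is empty, so FOLLOW(<S>) ⊇ FOLLOW(<B>) = {$, s, v}; in <B>-><S> <K> s v, <S> is followed by <K> s v with FIRST {s, v}. Thus FOLLOW(<S>) = {$, s, v}.
FOLLOW(<K>): in <S>->v <K>, the suffix after <K> is empty, so FOLLOW(<K>) ⊇ FOLLOW(<S>) = {$, s, v}; in <B>-><S> <K> s v, <K> is followed by s v with FIRST {s}; in <K>->v <K> <B> <B>, <K> is followed by <B> <B> with FIRST {epsilon, s, v}; in <K>->v <K> <B> <B>, the suffix after <K> is nullable (adds nothing new). Thus FOLLOW(<K>) = {$, s, v}.
FOLLOW(<B>): in <S>-><B> <B> (occurrence 1), <B> is followed by <B> with FIRST {epsilon, s, v}; in <S>-><B> <B> (occurrence 1), the suffix after <B> is nullable, so FOLLOW(<B>) ⊇ FOLLOW(<S>) = {$, s, v}; in <S>-><B> <B> (occurrence 2), the suffix after <B> is empty, so FOLLOW(<B>) ⊇ FOLLOW(<S>) = {$, s, v}; in <K>->v <K> <B> <B> (occurrence 1), <B> is followed by <B> with FIRST {epsilon, s, v}; in <K>->v <K> <B> <B> (occurrence 1), the suffix after <B> is nullable, so FOLLOW(<B>) ⊇ FOLLOW(<K>) = {$, s, v}; in <K>->v <K> <B> <B> (occurrence 2), the suffix after <B> is empty, so FOLLOW(<B>) ⊇ FOLLOW(<K>) = {$, s, v}. Thus FOLLOW(<B>) = {$, s, v}.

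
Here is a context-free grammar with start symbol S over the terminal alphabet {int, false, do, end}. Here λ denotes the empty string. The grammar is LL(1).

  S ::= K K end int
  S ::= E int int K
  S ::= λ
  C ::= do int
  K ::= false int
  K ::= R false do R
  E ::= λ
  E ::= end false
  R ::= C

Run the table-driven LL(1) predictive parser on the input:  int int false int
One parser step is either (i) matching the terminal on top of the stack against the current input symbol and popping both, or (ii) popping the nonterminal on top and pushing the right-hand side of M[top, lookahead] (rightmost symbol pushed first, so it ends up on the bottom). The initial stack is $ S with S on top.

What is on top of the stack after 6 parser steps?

step 1: stack=$ S  input=int int false int $  — expand S ::= E int int K
step 2: stack=$ K int int E  input=int int false int $  — expand E ::= λ
step 3: stack=$ K int int  input=int int false int $  — match int
step 4: stack=$ K int  input=int false int $  — match int
step 5: stack=$ K  input=false int $  — expand K ::= false int
step 6: stack=$ int false  input=false int $  — match false
Stack after step 6: $ int (top = int).

int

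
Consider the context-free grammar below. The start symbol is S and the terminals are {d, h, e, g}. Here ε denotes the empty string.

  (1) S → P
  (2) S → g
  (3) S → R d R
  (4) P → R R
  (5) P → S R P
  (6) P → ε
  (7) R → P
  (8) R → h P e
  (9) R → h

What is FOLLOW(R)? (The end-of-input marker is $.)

FIRST(S) = {ε, d, g, h}  (via P, R d R)
FIRST(P) = {ε, d, g, h}  (via R R, S R P)
FIRST(R) = {ε, d, g, h}  (via P)
FOLLOW(S) includes $ since S is the start symbol.
FOLLOW(S): in P→S R P, S is followed by R P with FIRST {ε, d, g, h}; in P→S R P, the suffix after S is nullable, so FOLLOW(S) ⊇ FOLLOW(P) = {$, d, e, g, h}. Thus FOLLOW(S) = {$, d, e, g, h}.
FOLLOW(P): in S→P, the suffix after P is empty, so FOLLOW(P) ⊇ FOLLOW(S) = {$, d, e, g, h}; in P→S R P, the suffix after P is empty (adds nothing new); in R→P, the suffix after P is empty, so FOLLOW(P) ⊇ FOLLOW(R) = {$, d, e, g, h}; in R→h P e, P is followed by e with FIRST {e}. Thus FOLLOW(P) = {$, d, e, g, h}.
FOLLOW(R): in S→R d R (occurrence 1), R is followed by d R with FIRST {d}; in S→R d R (occurrence 2), the suffix after R is empty, so FOLLOW(R) ⊇ FOLLOW(S) = {$, d, e, g, h}; in P→R R (occurrence 1), R is followed by R with FIRST {ε, d, g, h}; in P→R R (occurrence 1), the suffix after R is nullable, so FOLLOW(R) ⊇ FOLLOW(P) = {$, d, e, g, h}; in P→R R (occurrence 2), the suffix after R is empty, so FOLLOW(R) ⊇ FOLLOW(P) = {$, d, e, g, h}; in P→S R P, R is followed by P with FIRST {ε, d, g, h}; in P→S R P, the suffix after R is nullable, so FOLLOW(R) ⊇ FOLLOW(P) = {$, d, e, g, h}. Thus FOLLOW(R) = {$, d, e, g, h}.

{$, d, e, g, h}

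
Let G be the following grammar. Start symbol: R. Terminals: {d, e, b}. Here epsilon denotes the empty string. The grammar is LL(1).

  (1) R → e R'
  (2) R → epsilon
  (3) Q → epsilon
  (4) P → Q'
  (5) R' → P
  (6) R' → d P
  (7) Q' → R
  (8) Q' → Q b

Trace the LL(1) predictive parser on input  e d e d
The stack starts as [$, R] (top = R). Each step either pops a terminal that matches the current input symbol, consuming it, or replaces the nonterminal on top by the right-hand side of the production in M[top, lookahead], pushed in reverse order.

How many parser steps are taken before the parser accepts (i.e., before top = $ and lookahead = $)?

13

step 1: stack=$ R  input=e d e d $  — expand R → e R'
step 2: stack=$ R' e  input=e d e d $  — match e
step 3: stack=$ R'  input=d e d $  — expand R' → d P
step 4: stack=$ P d  input=d e d $  — match d
step 5: stack=$ P  input=e d $  — expand P → Q'
step 6: stack=$ Q'  input=e d $  — expand Q' → R
step 7: stack=$ R  input=e d $  — expand R → e R'
step 8: stack=$ R' e  input=e d $  — match e
step 9: stack=$ R'  input=d $  — expand R' → d P
step 10: stack=$ P d  input=d $  — match d
step 11: stack=$ P  input=$  — expand P → Q'
step 12: stack=$ Q'  input=$  — expand Q' → R
step 13: stack=$ R  input=$  — expand R → epsilon
Accept reached after 13 steps.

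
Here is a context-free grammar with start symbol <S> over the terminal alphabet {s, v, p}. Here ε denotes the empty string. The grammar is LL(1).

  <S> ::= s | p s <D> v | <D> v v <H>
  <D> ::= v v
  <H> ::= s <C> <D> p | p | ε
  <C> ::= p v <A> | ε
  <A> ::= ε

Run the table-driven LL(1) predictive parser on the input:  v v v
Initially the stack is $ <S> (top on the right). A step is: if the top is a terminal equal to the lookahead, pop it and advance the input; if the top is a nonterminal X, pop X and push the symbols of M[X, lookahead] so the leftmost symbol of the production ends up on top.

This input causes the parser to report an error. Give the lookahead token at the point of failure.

step 1: stack=$ <S>  input=v v v $  — expand <S> ::= <D> v v <H>
step 2: stack=$ <H> v v <D>  input=v v v $  — expand <D> ::= v v
step 3: stack=$ <H> v v v v  input=v v v $  — match v
step 4: stack=$ <H> v v v  input=v v $  — match v
step 5: stack=$ <H> v v  input=v $  — match v
step 6: stack=$ <H> v  input=$  — error: top is terminal v but lookahead is $

$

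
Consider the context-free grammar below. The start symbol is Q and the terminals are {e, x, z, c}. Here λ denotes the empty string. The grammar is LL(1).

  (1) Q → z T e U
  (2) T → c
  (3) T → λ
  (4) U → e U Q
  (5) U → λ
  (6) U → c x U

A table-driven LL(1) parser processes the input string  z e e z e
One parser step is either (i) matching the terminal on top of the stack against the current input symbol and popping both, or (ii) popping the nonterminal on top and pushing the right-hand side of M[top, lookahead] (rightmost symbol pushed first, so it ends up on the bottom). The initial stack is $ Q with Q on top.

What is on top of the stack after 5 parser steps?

     Stack      Input        Action
  1  $ Q        z e e z e $  expand Q → z T e U
  2  $ U e T z  z e e z e $  match z
  3  $ U e T    e e z e $    expand T → λ
  4  $ U e      e e z e $    match e
  5  $ U        e z e $      expand U → e U Q
Stack after step 5: $ Q U e (top = e).

e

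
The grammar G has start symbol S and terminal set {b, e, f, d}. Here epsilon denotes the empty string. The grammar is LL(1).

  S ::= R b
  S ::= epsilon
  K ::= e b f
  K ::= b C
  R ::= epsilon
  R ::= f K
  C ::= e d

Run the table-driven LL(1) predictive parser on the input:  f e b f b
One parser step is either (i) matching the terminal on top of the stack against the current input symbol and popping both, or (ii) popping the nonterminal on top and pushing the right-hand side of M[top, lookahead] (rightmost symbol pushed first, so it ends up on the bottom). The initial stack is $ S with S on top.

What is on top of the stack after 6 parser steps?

f

     Stack      Input        Action
  1  $ S        f e b f b $  expand S ::= R b
  2  $ b R      f e b f b $  expand R ::= f K
  3  $ b K f    f e b f b $  match f
  4  $ b K      e b f b $    expand K ::= e b f
  5  $ b f b e  e b f b $    match e
  6  $ b f b    b f b $      match b
Stack after step 6: $ b f (top = f).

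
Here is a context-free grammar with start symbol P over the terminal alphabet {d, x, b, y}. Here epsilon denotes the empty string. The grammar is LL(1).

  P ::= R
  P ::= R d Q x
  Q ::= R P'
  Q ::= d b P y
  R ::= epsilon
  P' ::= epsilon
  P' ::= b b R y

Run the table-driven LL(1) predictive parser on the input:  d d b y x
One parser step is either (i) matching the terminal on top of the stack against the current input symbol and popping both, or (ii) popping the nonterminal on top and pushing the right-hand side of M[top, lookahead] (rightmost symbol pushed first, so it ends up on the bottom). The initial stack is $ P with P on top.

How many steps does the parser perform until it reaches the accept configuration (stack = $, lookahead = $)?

      Stack        Input        Action
   1  $ P          d d b y x $  expand P ::= R d Q x
   2  $ x Q d R    d d b y x $  expand R ::= epsilon
   3  $ x Q d      d d b y x $  match d
   4  $ x Q        d b y x $    expand Q ::= d b P y
   5  $ x y P b d  d b y x $    match d
   6  $ x y P b    b y x $      match b
   7  $ x y P      y x $        expand P ::= R
   8  $ x y R      y x $        expand R ::= epsilon
   9  $ x y        y x $        match y
  10  $ x          x $          match x
Accept reached after 10 steps.

10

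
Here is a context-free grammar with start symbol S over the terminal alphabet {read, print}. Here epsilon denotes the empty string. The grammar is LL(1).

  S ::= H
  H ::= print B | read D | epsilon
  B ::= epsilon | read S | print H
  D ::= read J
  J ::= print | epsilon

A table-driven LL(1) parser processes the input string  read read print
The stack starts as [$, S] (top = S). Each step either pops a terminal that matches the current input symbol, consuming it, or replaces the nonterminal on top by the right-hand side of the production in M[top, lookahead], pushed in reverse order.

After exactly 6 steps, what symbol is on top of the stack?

step 1: stack=$ S  input=read read print $  — expand S ::= H
step 2: stack=$ H  input=read read print $  — expand H ::= read D
step 3: stack=$ D read  input=read read print $  — match read
step 4: stack=$ D  input=read print $  — expand D ::= read J
step 5: stack=$ J read  input=read print $  — match read
step 6: stack=$ J  input=print $  — expand J ::= print
Stack after step 6: $ print (top = print).

print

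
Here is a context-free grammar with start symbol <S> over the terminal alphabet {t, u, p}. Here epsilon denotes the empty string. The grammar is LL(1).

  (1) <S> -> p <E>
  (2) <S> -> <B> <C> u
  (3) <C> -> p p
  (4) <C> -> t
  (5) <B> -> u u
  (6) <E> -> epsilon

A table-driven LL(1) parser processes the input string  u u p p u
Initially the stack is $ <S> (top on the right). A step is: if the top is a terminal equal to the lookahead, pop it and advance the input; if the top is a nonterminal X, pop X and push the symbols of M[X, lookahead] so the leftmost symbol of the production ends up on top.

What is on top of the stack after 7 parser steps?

u

step 1: stack=$ <S>  input=u u p p u $  — expand <S> -> <B> <C> u
step 2: stack=$ u <C> <B>  input=u u p p u $  — expand <B> -> u u
step 3: stack=$ u <C> u u  input=u u p p u $  — match u
step 4: stack=$ u <C> u  input=u p p u $  — match u
step 5: stack=$ u <C>  input=p p u $  — expand <C> -> p p
step 6: stack=$ u p p  input=p p u $  — match p
step 7: stack=$ u p  input=p u $  — match p
Stack after step 7: $ u (top = u).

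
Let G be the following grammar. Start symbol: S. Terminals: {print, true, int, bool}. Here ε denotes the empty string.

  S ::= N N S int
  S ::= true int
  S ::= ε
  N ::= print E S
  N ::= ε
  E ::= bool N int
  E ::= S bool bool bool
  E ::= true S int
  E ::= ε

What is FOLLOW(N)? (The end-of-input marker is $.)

FIRST(N): from N::=print E S we get {print}; from N::=ε we get {ε}. So FIRST(N) = {ε, print}.
FIRST(S): from S::=N N S int we get {int, print, true}; from S::=true int we get {true}; from S::=ε we get {ε}. So FIRST(S) = {ε, int, print, true}.
FIRST(E): from E::=bool N int we get {bool}; from E::=S bool bool bool we get {bool, int, print, true}; from E::=true S int we get {true}; from E::=ε we get {ε}. So FIRST(E) = {ε, bool, int, print, true}.
FOLLOW(S) includes $ since S is the start symbol.
FOLLOW(N): in S::=N N S int (occurrence 1), N is followed by N S int with FIRST {int, print, true}; in S::=N N S int (occurrence 2), N is followed by S int with FIRST {int, print, true}; in E::=bool N int, N is followed by int with FIRST {int}. Thus FOLLOW(N) = {int, print, true}.
FOLLOW(S): in S::=N N S int, S is followed by int with FIRST {int}; in N::=print E S, the suffix after S is empty, so FOLLOW(S) ⊇ FOLLOW(N) = {int, print, true}; in E::=S bool bool bool, S is followed by bool bool bool with FIRST {bool}; in E::=true S int, S is followed by int with FIRST {int}. Thus FOLLOW(S) = {$, bool, int, print, true}.
FOLLOW(E): in N::=print E S, E is followed by S with FIRST {ε, int, print, true}; in N::=print E S, the suffix after E is nullable, so FOLLOW(E) ⊇ FOLLOW(N) = {int, print, true}. Thus FOLLOW(E) = {int, print, true}.

{int, print, true}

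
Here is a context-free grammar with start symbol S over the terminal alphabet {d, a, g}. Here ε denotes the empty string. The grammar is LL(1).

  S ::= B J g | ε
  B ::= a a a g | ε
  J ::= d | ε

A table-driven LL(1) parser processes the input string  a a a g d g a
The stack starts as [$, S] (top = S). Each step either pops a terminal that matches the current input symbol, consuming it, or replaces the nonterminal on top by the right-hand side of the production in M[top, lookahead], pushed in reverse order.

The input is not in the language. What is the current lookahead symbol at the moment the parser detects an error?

a

step 1: stack=$ S  input=a a a g d g a $  — expand S ::= B J g
step 2: stack=$ g J B  input=a a a g d g a $  — expand B ::= a a a g
step 3: stack=$ g J g a a a  input=a a a g d g a $  — match a
step 4: stack=$ g J g a a  input=a a g d g a $  — match a
step 5: stack=$ g J g a  input=a g d g a $  — match a
step 6: stack=$ g J g  input=g d g a $  — match g
step 7: stack=$ g J  input=d g a $  — expand J ::= d
step 8: stack=$ g d  input=d g a $  — match d
step 9: stack=$ g  input=g a $  — match g
step 10: stack=$  input=a $  — error: stack empty but input remains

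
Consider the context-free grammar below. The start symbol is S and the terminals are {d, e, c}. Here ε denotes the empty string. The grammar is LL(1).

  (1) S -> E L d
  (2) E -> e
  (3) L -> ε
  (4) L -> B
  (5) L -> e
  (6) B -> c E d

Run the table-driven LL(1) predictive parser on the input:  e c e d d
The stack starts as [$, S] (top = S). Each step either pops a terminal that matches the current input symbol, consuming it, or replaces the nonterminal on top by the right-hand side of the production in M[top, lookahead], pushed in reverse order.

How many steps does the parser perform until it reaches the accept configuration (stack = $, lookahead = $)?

step 1: stack=$ S  input=e c e d d $  — expand S -> E L d
step 2: stack=$ d L E  input=e c e d d $  — expand E -> e
step 3: stack=$ d L e  input=e c e d d $  — match e
step 4: stack=$ d L  input=c e d d $  — expand L -> B
step 5: stack=$ d B  input=c e d d $  — expand B -> c E d
step 6: stack=$ d d E c  input=c e d d $  — match c
step 7: stack=$ d d E  input=e d d $  — expand E -> e
step 8: stack=$ d d e  input=e d d $  — match e
step 9: stack=$ d d  input=d d $  — match d
step 10: stack=$ d  input=d $  — match d
Accept reached after 10 steps.

10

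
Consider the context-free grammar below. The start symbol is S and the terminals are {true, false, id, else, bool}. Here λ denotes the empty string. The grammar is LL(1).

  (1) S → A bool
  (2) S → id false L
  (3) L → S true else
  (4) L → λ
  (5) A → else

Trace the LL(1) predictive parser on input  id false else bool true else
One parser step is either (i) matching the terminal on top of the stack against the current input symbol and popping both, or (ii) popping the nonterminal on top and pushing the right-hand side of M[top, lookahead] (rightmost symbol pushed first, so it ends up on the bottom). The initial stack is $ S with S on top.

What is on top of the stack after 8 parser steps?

true

     Stack                  Input                           Action
  1  $ S                    id false else bool true else $  expand S → id false L
  2  $ L false id           id false else bool true else $  match id
  3  $ L false              false else bool true else $     match false
  4  $ L                    else bool true else $           expand L → S true else
  5  $ else true S          else bool true else $           expand S → A bool
  6  $ else true bool A     else bool true else $           expand A → else
  7  $ else true bool else  else bool true else $           match else
  8  $ else true bool       bool true else $                match bool
Stack after step 8: $ else true (top = true).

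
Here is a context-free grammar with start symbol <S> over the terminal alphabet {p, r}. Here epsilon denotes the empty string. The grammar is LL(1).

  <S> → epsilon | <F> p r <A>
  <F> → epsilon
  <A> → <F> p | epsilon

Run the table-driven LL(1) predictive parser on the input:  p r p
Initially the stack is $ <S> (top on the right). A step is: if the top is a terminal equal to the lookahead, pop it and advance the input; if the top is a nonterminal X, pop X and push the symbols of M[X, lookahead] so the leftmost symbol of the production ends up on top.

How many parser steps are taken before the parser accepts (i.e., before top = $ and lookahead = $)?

7

step 1: stack=$ <S>  input=p r p $  — expand <S> → <F> p r <A>
step 2: stack=$ <A> r p <F>  input=p r p $  — expand <F> → epsilon
step 3: stack=$ <A> r p  input=p r p $  — match p
step 4: stack=$ <A> r  input=r p $  — match r
step 5: stack=$ <A>  input=p $  — expand <A> → <F> p
step 6: stack=$ p <F>  input=p $  — expand <F> → epsilon
step 7: stack=$ p  input=p $  — match p
Accept reached after 7 steps.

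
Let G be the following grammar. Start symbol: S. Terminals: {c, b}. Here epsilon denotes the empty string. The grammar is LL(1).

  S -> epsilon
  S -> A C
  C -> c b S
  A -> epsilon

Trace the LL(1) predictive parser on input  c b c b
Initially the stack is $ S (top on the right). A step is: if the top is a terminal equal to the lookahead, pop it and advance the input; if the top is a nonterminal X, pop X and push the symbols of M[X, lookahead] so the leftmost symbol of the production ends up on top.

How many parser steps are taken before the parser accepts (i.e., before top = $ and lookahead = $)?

11

      Stack    Input      Action
   1  $ S      c b c b $  expand S -> A C
   2  $ C A    c b c b $  expand A -> epsilon
   3  $ C      c b c b $  expand C -> c b S
   4  $ S b c  c b c b $  match c
   5  $ S b    b c b $    match b
   6  $ S      c b $      expand S -> A C
   7  $ C A    c b $      expand A -> epsilon
   8  $ C      c b $      expand C -> c b S
   9  $ S b c  c b $      match c
  10  $ S b    b $        match b
  11  $ S      $          expand S -> epsilon
Accept reached after 11 steps.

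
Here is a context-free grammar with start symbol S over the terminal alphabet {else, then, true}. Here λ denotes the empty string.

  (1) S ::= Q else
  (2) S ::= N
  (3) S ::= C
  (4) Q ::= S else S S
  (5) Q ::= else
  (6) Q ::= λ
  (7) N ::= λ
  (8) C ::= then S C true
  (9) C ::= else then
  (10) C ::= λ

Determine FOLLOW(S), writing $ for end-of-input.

FIRST(N) = {λ}
FIRST(C) = {λ, else, then}
FIRST(S) = {λ, else, then}  (via Q else, N, C)
FIRST(Q) = {λ, else, then}  (via S else S S)
FOLLOW(S) includes $ since S is the start symbol.
FOLLOW(Q): in S::=Q else, Q is followed by else with FIRST {else}. Thus FOLLOW(Q) = {else}.
FOLLOW(S): in Q::=S else S S (occurrence 1), S is followed by else S S with FIRST {else}; in Q::=S else S S (occurrence 2), S is followed by S with FIRST {λ, else, then}; in Q::=S else S S (occurrence 2), the suffix after S is nullable, so FOLLOW(S) ⊇ FOLLOW(Q) = {else}; in Q::=S else S S (occurrence 3), the suffix after S is empty, so FOLLOW(S) ⊇ FOLLOW(Q) = {else}; in C::=then S C true, S is followed by C true with FIRST {else, then, true}. Thus FOLLOW(S) = {$, else, then, true}.
FOLLOW(N): in S::=N, the suffix after N is empty, so FOLLOW(N) ⊇ FOLLOW(S) = {$, else, then, true}. Thus FOLLOW(N) = {$, else, then, true}.
FOLLOW(C): in S::=C, the suffix after C is empty, so FOLLOW(C) ⊇ FOLLOW(S) = {$, else, then, true}; in C::=then S C true, C is followed by true with FIRST {true}. Thus FOLLOW(C) = {$, else, then, true}.

{$, else, then, true}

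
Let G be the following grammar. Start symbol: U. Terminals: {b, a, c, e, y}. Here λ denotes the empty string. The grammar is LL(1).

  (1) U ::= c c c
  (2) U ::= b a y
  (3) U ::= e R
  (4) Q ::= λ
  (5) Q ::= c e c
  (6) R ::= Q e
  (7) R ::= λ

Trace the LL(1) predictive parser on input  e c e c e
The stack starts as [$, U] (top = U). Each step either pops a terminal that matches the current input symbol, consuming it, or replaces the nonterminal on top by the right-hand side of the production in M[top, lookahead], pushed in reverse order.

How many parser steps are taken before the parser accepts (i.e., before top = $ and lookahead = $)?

8

step 1: stack=$ U  input=e c e c e $  — expand U ::= e R
step 2: stack=$ R e  input=e c e c e $  — match e
step 3: stack=$ R  input=c e c e $  — expand R ::= Q e
step 4: stack=$ e Q  input=c e c e $  — expand Q ::= c e c
step 5: stack=$ e c e c  input=c e c e $  — match c
step 6: stack=$ e c e  input=e c e $  — match e
step 7: stack=$ e c  input=c e $  — match c
step 8: stack=$ e  input=e $  — match e
Accept reached after 8 steps.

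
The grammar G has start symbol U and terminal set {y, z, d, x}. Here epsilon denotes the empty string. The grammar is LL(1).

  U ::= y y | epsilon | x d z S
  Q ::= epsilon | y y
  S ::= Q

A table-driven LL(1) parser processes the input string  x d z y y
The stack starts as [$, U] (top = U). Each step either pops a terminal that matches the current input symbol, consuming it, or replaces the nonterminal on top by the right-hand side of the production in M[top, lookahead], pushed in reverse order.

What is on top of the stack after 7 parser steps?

y

step 1: stack=$ U  input=x d z y y $  — expand U ::= x d z S
step 2: stack=$ S z d x  input=x d z y y $  — match x
step 3: stack=$ S z d  input=d z y y $  — match d
step 4: stack=$ S z  input=z y y $  — match z
step 5: stack=$ S  input=y y $  — expand S ::= Q
step 6: stack=$ Q  input=y y $  — expand Q ::= y y
step 7: stack=$ y y  input=y y $  — match y
Stack after step 7: $ y (top = y).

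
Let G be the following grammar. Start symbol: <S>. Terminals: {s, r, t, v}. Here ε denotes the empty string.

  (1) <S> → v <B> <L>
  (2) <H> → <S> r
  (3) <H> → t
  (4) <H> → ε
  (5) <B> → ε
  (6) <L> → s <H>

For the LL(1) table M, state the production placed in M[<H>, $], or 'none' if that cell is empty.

FIRST(<S>): from <S>→v <B> <L> we get {v}. So FIRST(<S>) = {v}.
FIRST(<B>): from <B>→ε we get {ε}. So FIRST(<B>) = {ε}.
FIRST(<L>): from <L>→s <H> we get {s}. So FIRST(<L>) = {s}.
FIRST(<H>): from <H>→<S> r we get {v}; from <H>→t we get {t}; from <H>→ε we get {ε}. So FIRST(<H>) = {ε, t, v}.
FOLLOW(<S>) includes $ since <S> is the start symbol.
FOLLOW(<L>): in <S>→v <B> <L>, the suffix after <L> is empty, so FOLLOW(<L>) ⊇ FOLLOW(<S>) = {$, r}. Thus FOLLOW(<L>) = {$, r}.
FOLLOW(<H>): in <L>→s <H>, the suffix after <H> is empty, so FOLLOW(<H>) ⊇ FOLLOW(<L>) = {$, r}. Thus FOLLOW(<H>) = {$, r}.
For <H> → <S> r: FIRST(<S> r) = {v}, so it goes in M[<H>, t] for t ∈ {v}.
For <H> → t: FIRST(t) = {t}, so it goes in M[<H>, t] for t ∈ {t}.
For <H> → ε: FIRST(ε) = {ε}, so it goes in M[<H>, t] for t ∈ {}; since ε ∈ FIRST, also for every t ∈ FOLLOW(<H>) = {$, r}.

<H> → ε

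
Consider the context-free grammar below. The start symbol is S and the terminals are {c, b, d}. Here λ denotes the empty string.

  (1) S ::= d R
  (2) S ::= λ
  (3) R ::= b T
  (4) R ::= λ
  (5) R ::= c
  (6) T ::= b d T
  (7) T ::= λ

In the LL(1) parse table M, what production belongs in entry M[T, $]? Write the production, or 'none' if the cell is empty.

FIRST(S) = {λ, d}
FIRST(R) = {λ, b, c}
FIRST(T) = {λ, b}
FOLLOW(S) includes $ since S is the start symbol.
FOLLOW(R): in S::=d R, the suffix after R is empty, so FOLLOW(R) ⊇ FOLLOW(S) = {$}. Thus FOLLOW(R) = {$}.
FOLLOW(T): in R::=b T, the suffix after T is empty, so FOLLOW(T) ⊇ FOLLOW(R) = {$}; in T::=b d T, the suffix after T is empty (adds nothing new). Thus FOLLOW(T) = {$}.
For T ::= b d T: FIRST(b d T) = {b}, so it goes in M[T, t] for t ∈ {b}.
For T ::= λ: FIRST(λ) = {λ}, so it goes in M[T, t] for t ∈ {}; since λ ∈ FIRST, also for every t ∈ FOLLOW(T) = {$}.

T ::= λ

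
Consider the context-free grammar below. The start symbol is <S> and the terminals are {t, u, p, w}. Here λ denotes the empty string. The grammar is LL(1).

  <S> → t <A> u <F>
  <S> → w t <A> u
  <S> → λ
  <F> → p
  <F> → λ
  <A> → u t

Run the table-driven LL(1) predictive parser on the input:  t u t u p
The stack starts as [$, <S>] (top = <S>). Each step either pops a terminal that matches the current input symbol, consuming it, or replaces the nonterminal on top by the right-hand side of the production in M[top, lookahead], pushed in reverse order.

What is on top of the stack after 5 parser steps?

u

     Stack          Input        Action
  1  $ <S>          t u t u p $  expand <S> → t <A> u <F>
  2  $ <F> u <A> t  t u t u p $  match t
  3  $ <F> u <A>    u t u p $    expand <A> → u t
  4  $ <F> u t u    u t u p $    match u
  5  $ <F> u t      t u p $      match t
Stack after step 5: $ <F> u (top = u).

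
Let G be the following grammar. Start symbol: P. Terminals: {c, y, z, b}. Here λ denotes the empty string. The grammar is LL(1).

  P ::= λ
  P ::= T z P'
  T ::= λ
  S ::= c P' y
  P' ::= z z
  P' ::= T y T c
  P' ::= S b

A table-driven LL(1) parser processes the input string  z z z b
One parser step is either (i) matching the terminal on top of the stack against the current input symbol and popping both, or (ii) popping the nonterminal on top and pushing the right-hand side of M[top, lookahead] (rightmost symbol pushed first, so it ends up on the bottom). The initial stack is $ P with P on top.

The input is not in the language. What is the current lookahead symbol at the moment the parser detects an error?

b

     Stack     Input      Action
  1  $ P       z z z b $  expand P ::= T z P'
  2  $ P' z T  z z z b $  expand T ::= λ
  3  $ P' z    z z z b $  match z
  4  $ P'      z z b $    expand P' ::= z z
  5  $ z z     z z b $    match z
  6  $ z       z b $      match z
  7  $         b $        error: stack empty but input remains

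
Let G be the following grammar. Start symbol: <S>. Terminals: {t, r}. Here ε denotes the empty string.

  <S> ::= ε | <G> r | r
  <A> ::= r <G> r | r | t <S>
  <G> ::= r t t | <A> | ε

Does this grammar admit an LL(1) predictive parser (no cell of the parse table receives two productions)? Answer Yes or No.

No

FIRST(<S>) = {ε, r, t}
FIRST(<A>) = {r, t}
FIRST(<G>) = {ε, r, t}
FOLLOW(<S>) = {$, r}
FOLLOW(<A>) = {r}
FOLLOW(<G>) = {r}
Cell M[<A>, r] receives both <A> ::= r <G> r and <A> ::= r — the grammar is not LL(1).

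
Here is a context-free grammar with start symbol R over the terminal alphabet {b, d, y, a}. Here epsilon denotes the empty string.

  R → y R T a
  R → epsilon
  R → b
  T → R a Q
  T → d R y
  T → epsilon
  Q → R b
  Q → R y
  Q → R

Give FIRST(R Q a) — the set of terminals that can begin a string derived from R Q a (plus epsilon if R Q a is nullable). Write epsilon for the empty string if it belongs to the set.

FIRST(R): from R→y R T a we get {y}; from R→epsilon we get {epsilon}; from R→b we get {b}. So FIRST(R) = {epsilon, b, y}.
FIRST(T): from T→R a Q we get {a, b, y}; from T→d R y we get {d}; from T→epsilon we get {epsilon}. So FIRST(T) = {epsilon, a, b, d, y}.
FIRST(Q): from Q→R b we get {b, y}; from Q→R y we get {b, y}; from Q→R we get {epsilon, b, y}. So FIRST(Q) = {epsilon, b, y}.
FIRST(R Q a): take FIRST of each symbol in turn, carrying on past any symbol whose FIRST contains epsilon; result {a, b, y}.

{a, b, y}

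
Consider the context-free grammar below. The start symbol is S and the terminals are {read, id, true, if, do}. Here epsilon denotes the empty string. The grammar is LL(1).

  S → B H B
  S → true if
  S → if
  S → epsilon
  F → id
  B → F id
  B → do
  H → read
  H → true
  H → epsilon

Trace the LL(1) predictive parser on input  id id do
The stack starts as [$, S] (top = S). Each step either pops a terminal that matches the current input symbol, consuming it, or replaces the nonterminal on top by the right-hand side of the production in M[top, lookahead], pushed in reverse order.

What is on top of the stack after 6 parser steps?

step 1: stack=$ S  input=id id do $  — expand S → B H B
step 2: stack=$ B H B  input=id id do $  — expand B → F id
step 3: stack=$ B H id F  input=id id do $  — expand F → id
step 4: stack=$ B H id id  input=id id do $  — match id
step 5: stack=$ B H id  input=id do $  — match id
step 6: stack=$ B H  input=do $  — expand H → epsilon
Stack after step 6: $ B (top = B).

B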